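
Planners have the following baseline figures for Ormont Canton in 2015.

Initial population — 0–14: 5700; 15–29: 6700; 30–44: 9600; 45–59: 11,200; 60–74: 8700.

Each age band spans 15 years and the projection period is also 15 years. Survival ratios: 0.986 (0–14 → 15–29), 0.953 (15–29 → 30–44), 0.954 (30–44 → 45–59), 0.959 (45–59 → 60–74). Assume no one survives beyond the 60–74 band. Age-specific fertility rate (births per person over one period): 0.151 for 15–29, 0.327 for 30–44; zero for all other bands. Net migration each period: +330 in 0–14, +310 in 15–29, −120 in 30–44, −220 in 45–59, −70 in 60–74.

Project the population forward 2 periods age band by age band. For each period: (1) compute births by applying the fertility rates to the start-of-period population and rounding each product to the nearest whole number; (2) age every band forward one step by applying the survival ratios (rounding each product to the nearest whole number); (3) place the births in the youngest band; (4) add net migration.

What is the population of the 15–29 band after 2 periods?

Call the groups 1 to 5, youngest first.
After projecting period 1:
Births: 6700 × 0.151 = 1012, 9600 × 0.327 = 3139 → total 4151
Group 2: 5700 × 0.986 = 5620
Group 3: 6700 × 0.953 = 6385
Group 4: 9600 × 0.954 = 9158
Group 5: 11200 × 0.959 = 10741
Net migration: Group 1 + 330 → 4481; Group 2 + 310 → 5930; Group 3 − 120 → 6265; Group 4 − 220 → 8938; Group 5 − 70 → 10671
Population now: 0–14=4481, 15–29=5930, 30–44=6265, 45–59=8938, 60–74=10671
After projecting period 2:
Births: 5930 × 0.151 = 895, 6265 × 0.327 = 2049 → total 2944
Group 2: 4481 × 0.986 = 4418
Group 3: 5930 × 0.953 = 5651
Group 4: 6265 × 0.954 = 5977
Group 5: 8938 × 0.959 = 8572
Net migration: Group 1 + 330 → 3274; Group 2 + 310 → 4728; Group 3 − 120 → 5531; Group 4 − 220 → 5757; Group 5 − 70 → 8502
Population now: 0–14=3274, 15–29=4728, 30–44=5531, 45–59=5757, 60–74=8502

4728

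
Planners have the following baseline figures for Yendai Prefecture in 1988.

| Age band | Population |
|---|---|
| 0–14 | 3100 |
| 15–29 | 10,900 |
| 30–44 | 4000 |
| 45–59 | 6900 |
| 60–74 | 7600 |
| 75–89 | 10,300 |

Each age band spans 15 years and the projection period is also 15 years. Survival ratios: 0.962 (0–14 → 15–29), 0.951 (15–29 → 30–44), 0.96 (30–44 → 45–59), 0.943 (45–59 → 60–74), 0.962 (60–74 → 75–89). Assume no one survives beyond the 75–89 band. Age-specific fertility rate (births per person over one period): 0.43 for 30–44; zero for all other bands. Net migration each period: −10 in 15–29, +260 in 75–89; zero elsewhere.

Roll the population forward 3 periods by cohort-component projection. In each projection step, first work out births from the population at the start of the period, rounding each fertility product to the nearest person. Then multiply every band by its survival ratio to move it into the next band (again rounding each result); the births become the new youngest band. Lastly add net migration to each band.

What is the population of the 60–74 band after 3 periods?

Numbering the groups 1..6 from youngest to oldest:
[period 1]
Births: 4000 * 0.43 = 1720
Group 2: 3100 * 0.962 = 2982
Group 3: 10900 * 0.951 = 10366
Group 4: 4000 * 0.96 = 3840
Group 5: 6900 * 0.943 = 6507
Group 6: 7600 * 0.962 = 7311
Net migration: Group 2 − 10 → 2972; Group 6 + 260 → 7571
End of period: [1720, 2972, 10366, 3840, 6507, 7571]
[period 2]
Births: 10366 * 0.43 = 4457
Group 2: 1720 * 0.962 = 1655
Group 3: 2972 * 0.951 = 2826
Group 4: 10366 * 0.96 = 9951
Group 5: 3840 * 0.943 = 3621
Group 6: 6507 * 0.962 = 6260
Net migration: Group 2 − 10 → 1645; Group 6 + 260 → 6520
End of period: [4457, 1645, 2826, 9951, 3621, 6520]
[period 3]
Births: 2826 * 0.43 = 1215
Group 2: 4457 * 0.962 = 4288
Group 3: 1645 * 0.951 = 1564
Group 4: 2826 * 0.96 = 2713
Group 5: 9951 * 0.943 = 9384
Group 6: 3621 * 0.962 = 3483
Net migration: Group 2 − 10 → 4278; Group 6 + 260 → 3743
End of period: [1215, 4278, 1564, 2713, 9384, 3743]

9384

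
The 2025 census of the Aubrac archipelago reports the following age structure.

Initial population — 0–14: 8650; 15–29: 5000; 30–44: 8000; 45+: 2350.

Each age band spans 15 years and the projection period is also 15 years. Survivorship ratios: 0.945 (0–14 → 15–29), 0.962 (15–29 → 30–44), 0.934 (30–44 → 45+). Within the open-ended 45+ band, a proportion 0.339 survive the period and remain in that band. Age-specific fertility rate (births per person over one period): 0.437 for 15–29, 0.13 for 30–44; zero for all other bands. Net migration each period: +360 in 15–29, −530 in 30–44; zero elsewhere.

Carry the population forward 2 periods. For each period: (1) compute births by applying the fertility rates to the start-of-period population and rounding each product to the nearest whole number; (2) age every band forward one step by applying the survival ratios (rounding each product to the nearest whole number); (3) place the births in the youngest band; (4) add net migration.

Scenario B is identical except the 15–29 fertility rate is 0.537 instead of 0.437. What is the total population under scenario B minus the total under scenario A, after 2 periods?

1326

Period 1.
Births: 5000 × 0.437 = 2185, 8000 × 0.13 = 1040 — total 3225
15–29: 8650 × 0.945 = 8174
30–44: 5000 × 0.962 = 4810
45+: 8000 × 0.934 + 2350 × 0.339 = 7472 + 797 = 8269
Net migration: 15–29 + 360 → 8534; 30–44 − 530 → 4280
Giving 3225 / 8534 / 4280 / 8269.
Period 2.
Births: 8534 × 0.437 = 3729, 4280 × 0.13 = 556 — total 4285
15–29: 3225 × 0.945 = 3048
30–44: 8534 × 0.962 = 8210
45+: 4280 × 0.934 + 8269 × 0.339 = 3998 + 2803 = 6801
Net migration: 15–29 + 360 → 3408; 30–44 − 530 → 7680
Giving 4285 / 3408 / 7680 / 6801.
Scenario A total after 2 periods: 22174
Scenario B projection —
Period 1.
Births: 5000 × 0.537 = 2685, 8000 × 0.13 = 1040 — total 3725
15–29: 8650 × 0.945 = 8174
30–44: 5000 × 0.962 = 4810
45+: 8000 × 0.934 + 2350 × 0.339 = 7472 + 797 = 8269
Net migration: 15–29 + 360 → 8534; 30–44 − 530 → 4280
Giving 3725 / 8534 / 4280 / 8269.
Period 2.
Births: 8534 × 0.537 = 4583, 4280 × 0.13 = 556 — total 5139
15–29: 3725 × 0.945 = 3520
30–44: 8534 × 0.962 = 8210
45+: 4280 × 0.934 + 8269 × 0.339 = 3998 + 2803 = 6801
Net migration: 15–29 + 360 → 3880; 30–44 − 530 → 7680
Giving 5139 / 3880 / 7680 / 6801.
Scenario B total after 2 periods: 23500
Difference B − A = 23500 − 22174 = 1326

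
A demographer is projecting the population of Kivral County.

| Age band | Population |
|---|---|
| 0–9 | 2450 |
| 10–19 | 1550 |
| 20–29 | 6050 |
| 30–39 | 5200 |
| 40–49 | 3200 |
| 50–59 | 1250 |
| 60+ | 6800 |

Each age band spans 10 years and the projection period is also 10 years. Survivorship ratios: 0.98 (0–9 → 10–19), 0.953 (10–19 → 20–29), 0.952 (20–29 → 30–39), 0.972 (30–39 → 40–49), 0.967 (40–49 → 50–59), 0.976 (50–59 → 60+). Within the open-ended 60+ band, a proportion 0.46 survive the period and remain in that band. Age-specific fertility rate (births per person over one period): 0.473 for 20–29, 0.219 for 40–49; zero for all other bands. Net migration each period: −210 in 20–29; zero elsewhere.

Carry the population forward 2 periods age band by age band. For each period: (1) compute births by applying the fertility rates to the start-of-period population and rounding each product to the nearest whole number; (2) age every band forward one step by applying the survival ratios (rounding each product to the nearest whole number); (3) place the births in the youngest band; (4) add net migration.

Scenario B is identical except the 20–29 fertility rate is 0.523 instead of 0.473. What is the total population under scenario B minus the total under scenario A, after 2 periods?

Numbering the bands 1..7 from youngest to oldest:
Period 1.
Births: 6050 * 0.473 = 2862  |  3200 * 0.219 = 701 → total 3563
Band 2: 2450 * 0.98 = 2401
Band 3: 1550 * 0.953 = 1477
Band 4: 6050 * 0.952 = 5760
Band 5: 5200 * 0.972 = 5054
Band 6: 3200 * 0.967 = 3094
Band 7: 1250 * 0.976 + 6800 * 0.46 = 1220 + 3128 = 4348
Net migration: Band 3 − 210 → 1267
End of period: [3563, 2401, 1267, 5760, 5054, 3094, 4348]
Period 2.
Births: 1267 * 0.473 = 599  |  5054 * 0.219 = 1107 → total 1706
Band 2: 3563 * 0.98 = 3492
Band 3: 2401 * 0.953 = 2288
Band 4: 1267 * 0.952 = 1206
Band 5: 5760 * 0.972 = 5599
Band 6: 5054 * 0.967 = 4887
Band 7: 3094 * 0.976 + 4348 * 0.46 = 3020 + 2000 = 5020
Net migration: Band 3 − 210 → 2078
End of period: [1706, 3492, 2078, 1206, 5599, 4887, 5020]
Scenario A total after 2 periods: 23988
Scenario B projection —
Period 1.
Births: 6050 * 0.523 = 3164  |  3200 * 0.219 = 701 → total 3865
Band 2: 2450 * 0.98 = 2401
Band 3: 1550 * 0.953 = 1477
Band 4: 6050 * 0.952 = 5760
Band 5: 5200 * 0.972 = 5054
Band 6: 3200 * 0.967 = 3094
Band 7: 1250 * 0.976 + 6800 * 0.46 = 1220 + 3128 = 4348
Net migration: Band 3 − 210 → 1267
End of period: [3865, 2401, 1267, 5760, 5054, 3094, 4348]
Period 2.
Births: 1267 * 0.523 = 663  |  5054 * 0.219 = 1107 → total 1770
Band 2: 3865 * 0.98 = 3788
Band 3: 2401 * 0.953 = 2288
Band 4: 1267 * 0.952 = 1206
Band 5: 5760 * 0.972 = 5599
Band 6: 5054 * 0.967 = 4887
Band 7: 3094 * 0.976 + 4348 * 0.46 = 3020 + 2000 = 5020
Net migration: Band 3 − 210 → 2078
End of period: [1770, 3788, 2078, 1206, 5599, 4887, 5020]
Scenario B total after 2 periods: 24348
Difference B − A = 24348 − 23988 = 360

360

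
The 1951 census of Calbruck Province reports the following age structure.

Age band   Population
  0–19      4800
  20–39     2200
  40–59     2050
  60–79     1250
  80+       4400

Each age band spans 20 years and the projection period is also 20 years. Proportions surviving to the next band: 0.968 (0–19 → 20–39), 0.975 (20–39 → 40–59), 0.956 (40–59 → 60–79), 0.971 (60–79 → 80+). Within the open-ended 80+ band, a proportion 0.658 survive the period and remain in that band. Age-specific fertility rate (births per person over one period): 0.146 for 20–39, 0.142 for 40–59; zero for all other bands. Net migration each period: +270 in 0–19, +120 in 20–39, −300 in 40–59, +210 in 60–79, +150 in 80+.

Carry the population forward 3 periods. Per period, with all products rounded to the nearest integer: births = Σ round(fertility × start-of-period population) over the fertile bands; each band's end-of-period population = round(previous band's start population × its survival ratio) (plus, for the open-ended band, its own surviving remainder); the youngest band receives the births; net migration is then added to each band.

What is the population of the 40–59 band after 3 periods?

650

Period 1.
Births: 2200 * 0.146 = 321  |  2050 * 0.142 = 291 → 612
20–39: 4800 * 0.968 = 4646
40–59: 2200 * 0.975 = 2145
60–79: 2050 * 0.956 = 1960
80+: 1250 * 0.971 + 4400 * 0.658 = 1214 + 2895 = 4109
Net migration: 0–19 + 270 → 882; 20–39 + 120 → 4766; 40–59 − 300 → 1845; 60–79 + 210 → 2170; 80+ + 150 → 4259
Giving 882 / 4766 / 1845 / 2170 / 4259.
Period 2.
Births: 4766 * 0.146 = 696  |  1845 * 0.142 = 262 → 958
20–39: 882 * 0.968 = 854
40–59: 4766 * 0.975 = 4647
60–79: 1845 * 0.956 = 1764
80+: 2170 * 0.971 + 4259 * 0.658 = 2107 + 2802 = 4909
Net migration: 0–19 + 270 → 1228; 20–39 + 120 → 974; 40–59 − 300 → 4347; 60–79 + 210 → 1974; 80+ + 150 → 5059
Giving 1228 / 974 / 4347 / 1974 / 5059.
Period 3.
Births: 974 * 0.146 = 142  |  4347 * 0.142 = 617 → 759
20–39: 1228 * 0.968 = 1189
40–59: 974 * 0.975 = 950
60–79: 4347 * 0.956 = 4156
80+: 1974 * 0.971 + 5059 * 0.658 = 1917 + 3329 = 5246
Net migration: 0–19 + 270 → 1029; 20–39 + 120 → 1309; 40–59 − 300 → 650; 60–79 + 210 → 4366; 80+ + 150 → 5396
Giving 1029 / 1309 / 650 / 4366 / 5396.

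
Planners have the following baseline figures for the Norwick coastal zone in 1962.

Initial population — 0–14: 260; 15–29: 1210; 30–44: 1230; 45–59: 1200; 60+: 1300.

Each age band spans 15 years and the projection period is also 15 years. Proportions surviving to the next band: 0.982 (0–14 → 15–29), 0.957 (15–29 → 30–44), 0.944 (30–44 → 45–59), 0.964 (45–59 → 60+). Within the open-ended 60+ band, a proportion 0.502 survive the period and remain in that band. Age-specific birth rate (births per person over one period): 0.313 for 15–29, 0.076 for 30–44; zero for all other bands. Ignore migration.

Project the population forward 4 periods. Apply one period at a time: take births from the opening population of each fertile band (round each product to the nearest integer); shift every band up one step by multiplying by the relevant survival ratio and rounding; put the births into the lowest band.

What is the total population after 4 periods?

Let group 1 be 0–14 through group 5 = 60+.
Period 1:
Births: 1210 × 0.313 = 379 ; 1230 × 0.076 = 93 ⇒ total 472
Group 2: 260 × 0.982 = 255
Group 3: 1210 × 0.957 = 1158
Group 4: 1230 × 0.944 = 1161
Group 5: 1200 × 0.964 + 1300 × 0.502 = 1157 + 653 = 1810
→ [472, 255, 1158, 1161, 1810]
Period 2:
Births: 255 × 0.313 = 80 ; 1158 × 0.076 = 88 ⇒ total 168
Group 2: 472 × 0.982 = 464
Group 3: 255 × 0.957 = 244
Group 4: 1158 × 0.944 = 1093
Group 5: 1161 × 0.964 + 1810 × 0.502 = 1119 + 909 = 2028
→ [168, 464, 244, 1093, 2028]
Period 3:
Births: 464 × 0.313 = 145 ; 244 × 0.076 = 19 ⇒ total 164
Group 2: 168 × 0.982 = 165
Group 3: 464 × 0.957 = 444
Group 4: 244 × 0.944 = 230
Group 5: 1093 × 0.964 + 2028 × 0.502 = 1054 + 1018 = 2072
→ [164, 165, 444, 230, 2072]
Period 4:
Births: 165 × 0.313 = 52 ; 444 × 0.076 = 34 ⇒ total 86
Group 2: 164 × 0.982 = 161
Group 3: 165 × 0.957 = 158
Group 4: 444 × 0.944 = 419
Group 5: 230 × 0.964 + 2072 × 0.502 = 222 + 1040 = 1262
→ [86, 161, 158, 419, 1262]
Total after period 4: 86 + 161 + 158 + 419 + 1262 = 2086

2086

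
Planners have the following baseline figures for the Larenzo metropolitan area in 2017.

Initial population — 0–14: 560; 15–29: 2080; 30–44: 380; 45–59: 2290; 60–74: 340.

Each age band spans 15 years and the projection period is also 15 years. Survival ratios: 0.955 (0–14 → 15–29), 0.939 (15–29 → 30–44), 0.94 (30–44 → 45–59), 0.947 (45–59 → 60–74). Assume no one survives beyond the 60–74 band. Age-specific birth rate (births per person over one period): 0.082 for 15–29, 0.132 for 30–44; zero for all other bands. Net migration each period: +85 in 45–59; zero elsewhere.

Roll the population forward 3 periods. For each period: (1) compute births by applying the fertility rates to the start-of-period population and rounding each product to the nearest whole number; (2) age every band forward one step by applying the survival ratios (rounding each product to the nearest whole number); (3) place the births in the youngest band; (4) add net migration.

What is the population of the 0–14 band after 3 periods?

83

(Bands numbered youngest = 1 to oldest = 5.)
— Period 1 —
Births: 2080 * 0.082 = 171 ; 380 * 0.132 = 50 → total 221
Band 2: 560 * 0.955 = 535
Band 3: 2080 * 0.939 = 1953
Band 4: 380 * 0.94 = 357
Band 5: 2290 * 0.947 = 2169
Net migration: Band 4 + 85 → 442
Giving 221 / 535 / 1953 / 442 / 2169.
— Period 2 —
Births: 535 * 0.082 = 44 ; 1953 * 0.132 = 258 → total 302
Band 2: 221 * 0.955 = 211
Band 3: 535 * 0.939 = 502
Band 4: 1953 * 0.94 = 1836
Band 5: 442 * 0.947 = 419
Net migration: Band 4 + 85 → 1921
Giving 302 / 211 / 502 / 1921 / 419.
— Period 3 —
Births: 211 * 0.082 = 17 ; 502 * 0.132 = 66 → total 83
Band 2: 302 * 0.955 = 288
Band 3: 211 * 0.939 = 198
Band 4: 502 * 0.94 = 472
Band 5: 1921 * 0.947 = 1819
Net migration: Band 4 + 85 → 557
Giving 83 / 288 / 198 / 557 / 1819.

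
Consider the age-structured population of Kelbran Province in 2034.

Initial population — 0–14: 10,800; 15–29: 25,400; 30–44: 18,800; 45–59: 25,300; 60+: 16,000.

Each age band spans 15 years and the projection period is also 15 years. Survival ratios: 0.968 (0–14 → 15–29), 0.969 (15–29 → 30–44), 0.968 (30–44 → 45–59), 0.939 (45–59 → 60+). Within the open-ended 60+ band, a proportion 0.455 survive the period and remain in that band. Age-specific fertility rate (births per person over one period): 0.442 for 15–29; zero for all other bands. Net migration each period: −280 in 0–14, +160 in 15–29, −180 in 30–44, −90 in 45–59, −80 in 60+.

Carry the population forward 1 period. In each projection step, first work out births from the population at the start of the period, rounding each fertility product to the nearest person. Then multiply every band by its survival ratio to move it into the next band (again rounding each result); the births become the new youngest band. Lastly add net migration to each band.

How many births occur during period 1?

11227

Period 1.
Births: 25400 × 0.442 = 11227
15–29: 10800 × 0.968 = 10454
30–44: 25400 × 0.969 = 24613
45–59: 18800 × 0.968 = 18198
60+: 25300 × 0.939 + 16000 × 0.455 = 23757 + 7280 = 31037
Net migration: 0–14 − 280 → 10947; 15–29 + 160 → 10614; 30–44 − 180 → 24433; 45–59 − 90 → 18108; 60+ − 80 → 30957
Population now: 0–14=10947, 15–29=10614, 30–44=24433, 45–59=18108, 60+=30957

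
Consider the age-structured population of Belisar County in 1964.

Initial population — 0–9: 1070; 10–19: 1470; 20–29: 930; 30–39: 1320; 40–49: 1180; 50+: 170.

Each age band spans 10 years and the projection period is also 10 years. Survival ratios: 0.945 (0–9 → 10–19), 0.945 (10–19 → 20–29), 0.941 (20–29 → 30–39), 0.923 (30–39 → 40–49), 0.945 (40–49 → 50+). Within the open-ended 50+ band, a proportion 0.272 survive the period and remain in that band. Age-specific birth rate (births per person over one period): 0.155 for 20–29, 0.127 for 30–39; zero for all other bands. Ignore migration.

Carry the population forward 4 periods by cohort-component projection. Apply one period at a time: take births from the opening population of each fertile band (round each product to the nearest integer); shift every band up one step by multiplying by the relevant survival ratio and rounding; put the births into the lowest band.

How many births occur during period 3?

Period 1.
Births: 930 * 0.155 = 144  |  1320 * 0.127 = 168 ⇒ total 312
10–19: 1070 * 0.945 = 1011
20–29: 1470 * 0.945 = 1389
30–39: 930 * 0.941 = 875
40–49: 1320 * 0.923 = 1218
50+: 1180 * 0.945 + 170 * 0.272 = 1115 + 46 = 1161
Giving 312 / 1011 / 1389 / 875 / 1218 / 1161.
Period 2.
Births: 1389 * 0.155 = 215  |  875 * 0.127 = 111 ⇒ total 326
10–19: 312 * 0.945 = 295
20–29: 1011 * 0.945 = 955
30–39: 1389 * 0.941 = 1307
40–49: 875 * 0.923 = 808
50+: 1218 * 0.945 + 1161 * 0.272 = 1151 + 316 = 1467
Giving 326 / 295 / 955 / 1307 / 808 / 1467.
Period 3.
Births: 955 * 0.155 = 148  |  1307 * 0.127 = 166 ⇒ total 314
10–19: 326 * 0.945 = 308
20–29: 295 * 0.945 = 279
30–39: 955 * 0.941 = 899
40–49: 1307 * 0.923 = 1206
50+: 808 * 0.945 + 1467 * 0.272 = 764 + 399 = 1163
Giving 314 / 308 / 279 / 899 / 1206 / 1163.

314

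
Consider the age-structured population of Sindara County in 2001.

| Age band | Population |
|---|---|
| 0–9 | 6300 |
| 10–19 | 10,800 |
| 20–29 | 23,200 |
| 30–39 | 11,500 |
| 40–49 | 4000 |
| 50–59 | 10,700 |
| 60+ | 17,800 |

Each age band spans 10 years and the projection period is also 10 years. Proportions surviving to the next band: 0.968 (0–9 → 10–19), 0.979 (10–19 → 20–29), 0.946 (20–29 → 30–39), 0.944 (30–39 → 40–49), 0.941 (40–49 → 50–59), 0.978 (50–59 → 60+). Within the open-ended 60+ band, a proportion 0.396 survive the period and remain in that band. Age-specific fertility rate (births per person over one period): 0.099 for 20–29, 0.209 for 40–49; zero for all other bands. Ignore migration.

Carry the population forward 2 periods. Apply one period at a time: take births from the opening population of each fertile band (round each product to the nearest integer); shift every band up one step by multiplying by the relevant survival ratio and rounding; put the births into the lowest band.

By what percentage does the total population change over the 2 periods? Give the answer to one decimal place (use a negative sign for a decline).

Period 1:
Births: 23200 × 0.099 = 2297 ; 4000 × 0.209 = 836 → 3133
10–19: 6300 × 0.968 = 6098
20–29: 10800 × 0.979 = 10573
30–39: 23200 × 0.946 = 21947
40–49: 11500 × 0.944 = 10856
50–59: 4000 × 0.941 = 3764
60+: 10700 × 0.978 + 17800 × 0.396 = 10465 + 7049 = 17514
End of period: [3133, 6098, 10573, 21947, 10856, 3764, 17514]
Period 2:
Births: 10573 × 0.099 = 1047 ; 10856 × 0.209 = 2269 → 3316
10–19: 3133 × 0.968 = 3033
20–29: 6098 × 0.979 = 5970
30–39: 10573 × 0.946 = 10002
40–49: 21947 × 0.944 = 20718
50–59: 10856 × 0.941 = 10215
60+: 3764 × 0.978 + 17514 × 0.396 = 3681 + 6936 = 10617
End of period: [3316, 3033, 5970, 10002, 20718, 10215, 10617]
Total: 84300 → 63871; change = -20429; percentage change = -24.2%

-24.2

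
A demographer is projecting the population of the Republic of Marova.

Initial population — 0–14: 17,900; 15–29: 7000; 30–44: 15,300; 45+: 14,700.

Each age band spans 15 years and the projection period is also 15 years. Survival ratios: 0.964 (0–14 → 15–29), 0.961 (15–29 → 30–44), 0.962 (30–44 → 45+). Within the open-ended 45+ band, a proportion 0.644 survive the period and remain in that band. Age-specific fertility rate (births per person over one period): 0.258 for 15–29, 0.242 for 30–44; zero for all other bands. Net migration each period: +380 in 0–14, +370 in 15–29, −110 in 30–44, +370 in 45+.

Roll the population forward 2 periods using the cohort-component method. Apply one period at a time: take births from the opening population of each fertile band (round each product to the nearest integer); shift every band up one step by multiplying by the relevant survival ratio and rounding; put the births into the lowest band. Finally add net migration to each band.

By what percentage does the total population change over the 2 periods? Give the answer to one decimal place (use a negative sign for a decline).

-5.4

Period 1:
Births: 7000 * 0.258 = 1806, 15300 * 0.242 = 3703 ⇒ total 5509
15–29: 17900 * 0.964 = 17256
30–44: 7000 * 0.961 = 6727
45+: 15300 * 0.962 + 14700 * 0.644 = 14719 + 9467 = 24186
Net migration: 0–14 + 380 → 5889; 15–29 + 370 → 17626; 30–44 − 110 → 6617; 45+ + 370 → 24556
→ [5889, 17626, 6617, 24556]
Period 2:
Births: 17626 * 0.258 = 4548, 6617 * 0.242 = 1601 ⇒ total 6149
15–29: 5889 * 0.964 = 5677
30–44: 17626 * 0.961 = 16939
45+: 6617 * 0.962 + 24556 * 0.644 = 6366 + 15814 = 22180
Net migration: 0–14 + 380 → 6529; 15–29 + 370 → 6047; 30–44 − 110 → 16829; 45+ + 370 → 22550
→ [6529, 6047, 16829, 22550]
Total: 54900 → 51955; change = -2945; percentage change = -5.4%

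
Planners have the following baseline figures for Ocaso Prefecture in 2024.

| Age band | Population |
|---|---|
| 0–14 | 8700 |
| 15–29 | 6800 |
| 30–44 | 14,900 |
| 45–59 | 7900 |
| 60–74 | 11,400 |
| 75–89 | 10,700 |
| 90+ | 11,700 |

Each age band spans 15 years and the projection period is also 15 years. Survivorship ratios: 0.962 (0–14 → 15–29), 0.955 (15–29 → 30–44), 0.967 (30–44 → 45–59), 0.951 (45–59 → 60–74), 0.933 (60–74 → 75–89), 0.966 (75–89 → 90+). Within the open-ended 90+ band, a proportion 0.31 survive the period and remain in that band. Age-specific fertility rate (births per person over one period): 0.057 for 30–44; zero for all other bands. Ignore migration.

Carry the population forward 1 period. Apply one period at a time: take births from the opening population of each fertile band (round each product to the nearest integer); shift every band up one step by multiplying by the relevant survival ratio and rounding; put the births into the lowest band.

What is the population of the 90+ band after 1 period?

13963

Period 1:
Births: 14900 × 0.057 = 849
15–29: 8700 × 0.962 = 8369
30–44: 6800 × 0.955 = 6494
45–59: 14900 × 0.967 = 14408
60–74: 7900 × 0.951 = 7513
75–89: 11400 × 0.933 = 10636
90+: 10700 × 0.966 + 11700 × 0.31 = 10336 + 3627 = 13963
Population now: 0–14=849, 15–29=8369, 30–44=6494, 45–59=14408, 60–74=7513, 75–89=10636, 90+=13963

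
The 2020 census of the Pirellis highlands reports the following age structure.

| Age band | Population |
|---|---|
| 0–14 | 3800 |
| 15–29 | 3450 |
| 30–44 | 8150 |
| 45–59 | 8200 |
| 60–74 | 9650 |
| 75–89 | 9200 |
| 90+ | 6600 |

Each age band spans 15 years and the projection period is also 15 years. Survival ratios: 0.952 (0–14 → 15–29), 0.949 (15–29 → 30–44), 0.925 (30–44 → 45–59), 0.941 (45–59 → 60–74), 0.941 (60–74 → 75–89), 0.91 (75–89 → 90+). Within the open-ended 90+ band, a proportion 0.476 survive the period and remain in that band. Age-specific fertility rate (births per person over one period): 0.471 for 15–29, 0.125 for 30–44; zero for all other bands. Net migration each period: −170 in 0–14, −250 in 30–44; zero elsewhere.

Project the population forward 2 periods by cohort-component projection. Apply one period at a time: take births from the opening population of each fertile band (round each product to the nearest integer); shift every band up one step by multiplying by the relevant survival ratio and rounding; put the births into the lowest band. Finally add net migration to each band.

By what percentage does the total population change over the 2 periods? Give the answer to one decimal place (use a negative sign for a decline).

Call the groups 1 to 7, youngest first.
Period 1:
Births: 3450 × 0.471 = 1625  |  8150 × 0.125 = 1019 ⇒ total 2644
Group 2: 3800 × 0.952 = 3618
Group 3: 3450 × 0.949 = 3274
Group 4: 8150 × 0.925 = 7539
Group 5: 8200 × 0.941 = 7716
Group 6: 9650 × 0.941 = 9081
Group 7: 9200 × 0.91 + 6600 × 0.476 = 8372 + 3142 = 11514
Net migration: Group 1 − 170 → 2474; Group 3 − 250 → 3024
→ [2474, 3618, 3024, 7539, 7716, 9081, 11514]
Period 2:
Births: 3618 × 0.471 = 1704  |  3024 × 0.125 = 378 ⇒ total 2082
Group 2: 2474 × 0.952 = 2355
Group 3: 3618 × 0.949 = 3433
Group 4: 3024 × 0.925 = 2797
Group 5: 7539 × 0.941 = 7094
Group 6: 7716 × 0.941 = 7261
Group 7: 9081 × 0.91 + 11514 × 0.476 = 8264 + 5481 = 13745
Net migration: Group 1 − 170 → 1912; Group 3 − 250 → 3183
→ [1912, 2355, 3183, 2797, 7094, 7261, 13745]
Total: 49050 → 38347; change = -10703; percentage change = -21.8%

-21.8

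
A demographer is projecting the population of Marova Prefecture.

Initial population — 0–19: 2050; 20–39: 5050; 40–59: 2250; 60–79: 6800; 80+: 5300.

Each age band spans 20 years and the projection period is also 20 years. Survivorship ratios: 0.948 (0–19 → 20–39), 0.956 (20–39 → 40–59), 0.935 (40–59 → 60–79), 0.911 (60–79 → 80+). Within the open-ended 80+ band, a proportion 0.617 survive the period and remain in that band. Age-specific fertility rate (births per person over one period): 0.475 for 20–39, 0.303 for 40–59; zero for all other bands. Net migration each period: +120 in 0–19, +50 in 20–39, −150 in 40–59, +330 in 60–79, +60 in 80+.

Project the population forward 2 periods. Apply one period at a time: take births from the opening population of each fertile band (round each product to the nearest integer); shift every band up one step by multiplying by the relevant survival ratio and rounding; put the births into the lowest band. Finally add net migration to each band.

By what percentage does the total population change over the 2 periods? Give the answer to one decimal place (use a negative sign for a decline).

-5.9

(Groups numbered youngest = 1 to oldest = 5.)
After projecting period 1:
Births: 5050 * 0.475 = 2399  |  2250 * 0.303 = 682 — total 3081
Group 2: 2050 * 0.948 = 1943
Group 3: 5050 * 0.956 = 4828
Group 4: 2250 * 0.935 = 2104
Group 5: 6800 * 0.911 + 5300 * 0.617 = 6195 + 3270 = 9465
Net migration: Group 1 + 120 → 3201; Group 2 + 50 → 1993; Group 3 − 150 → 4678; Group 4 + 330 → 2434; Group 5 + 60 → 9525
End of period: [3201, 1993, 4678, 2434, 9525]
After projecting period 2:
Births: 1993 * 0.475 = 947  |  4678 * 0.303 = 1417 — total 2364
Group 2: 3201 * 0.948 = 3035
Group 3: 1993 * 0.956 = 1905
Group 4: 4678 * 0.935 = 4374
Group 5: 2434 * 0.911 + 9525 * 0.617 = 2217 + 5877 = 8094
Net migration: Group 1 + 120 → 2484; Group 2 + 50 → 3085; Group 3 − 150 → 1755; Group 4 + 330 → 4704; Group 5 + 60 → 8154
End of period: [2484, 3085, 1755, 4704, 8154]
Total: 21450 → 20182; change = -1268; percentage change = -5.9%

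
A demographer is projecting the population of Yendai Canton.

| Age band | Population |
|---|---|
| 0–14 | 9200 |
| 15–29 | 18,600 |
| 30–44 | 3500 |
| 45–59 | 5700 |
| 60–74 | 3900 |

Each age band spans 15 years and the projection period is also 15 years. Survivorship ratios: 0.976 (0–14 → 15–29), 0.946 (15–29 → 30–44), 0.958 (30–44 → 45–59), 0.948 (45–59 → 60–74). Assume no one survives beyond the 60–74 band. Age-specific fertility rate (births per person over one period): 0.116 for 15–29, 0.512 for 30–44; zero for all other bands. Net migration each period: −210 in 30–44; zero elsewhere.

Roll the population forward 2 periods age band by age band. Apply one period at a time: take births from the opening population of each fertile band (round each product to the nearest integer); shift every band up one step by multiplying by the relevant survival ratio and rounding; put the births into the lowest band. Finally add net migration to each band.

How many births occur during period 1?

(Bands numbered youngest = 1 to oldest = 5.)
— Period 1 —
Births: 18600 * 0.116 = 2158, 3500 * 0.512 = 1792 → 3950
Band 2: 9200 * 0.976 = 8979
Band 3: 18600 * 0.946 = 17596
Band 4: 3500 * 0.958 = 3353
Band 5: 5700 * 0.948 = 5404
Net migration: Band 3 − 210 → 17386
→ [3950, 8979, 17386, 3353, 5404]

3950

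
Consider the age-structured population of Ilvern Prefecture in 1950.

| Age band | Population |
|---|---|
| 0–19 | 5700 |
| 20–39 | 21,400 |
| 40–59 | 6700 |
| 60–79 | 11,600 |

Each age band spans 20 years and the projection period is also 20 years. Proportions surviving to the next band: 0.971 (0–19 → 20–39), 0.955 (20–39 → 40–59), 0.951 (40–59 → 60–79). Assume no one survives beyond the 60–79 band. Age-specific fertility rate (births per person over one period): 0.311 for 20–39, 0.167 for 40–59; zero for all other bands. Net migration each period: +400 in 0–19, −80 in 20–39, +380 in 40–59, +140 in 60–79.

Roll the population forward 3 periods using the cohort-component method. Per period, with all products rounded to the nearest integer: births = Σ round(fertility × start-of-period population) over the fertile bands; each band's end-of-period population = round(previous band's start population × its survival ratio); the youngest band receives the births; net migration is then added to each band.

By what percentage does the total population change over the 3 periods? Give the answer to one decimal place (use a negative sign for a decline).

-50.6

[period 1]
Births: 21400 × 0.311 = 6655, 6700 × 0.167 = 1119 ⇒ total 7774
20–39: 5700 × 0.971 = 5535
40–59: 21400 × 0.955 = 20437
60–79: 6700 × 0.951 = 6372
Net migration: 0–19 + 400 → 8174; 20–39 − 80 → 5455; 40–59 + 380 → 20817; 60–79 + 140 → 6512
End of period: [8174, 5455, 20817, 6512]
[period 2]
Births: 5455 × 0.311 = 1697, 20817 × 0.167 = 3476 ⇒ total 5173
20–39: 8174 × 0.971 = 7937
40–59: 5455 × 0.955 = 5210
60–79: 20817 × 0.951 = 19797
Net migration: 0–19 + 400 → 5573; 20–39 − 80 → 7857; 40–59 + 380 → 5590; 60–79 + 140 → 19937
End of period: [5573, 7857, 5590, 19937]
[period 3]
Births: 7857 × 0.311 = 2444, 5590 × 0.167 = 934 ⇒ total 3378
20–39: 5573 × 0.971 = 5411
40–59: 7857 × 0.955 = 7503
60–79: 5590 × 0.951 = 5316
Net migration: 0–19 + 400 → 3778; 20–39 − 80 → 5331; 40–59 + 380 → 7883; 60–79 + 140 → 5456
End of period: [3778, 5331, 7883, 5456]
Total: 45400 → 22448; change = -22952; percentage change = -50.6%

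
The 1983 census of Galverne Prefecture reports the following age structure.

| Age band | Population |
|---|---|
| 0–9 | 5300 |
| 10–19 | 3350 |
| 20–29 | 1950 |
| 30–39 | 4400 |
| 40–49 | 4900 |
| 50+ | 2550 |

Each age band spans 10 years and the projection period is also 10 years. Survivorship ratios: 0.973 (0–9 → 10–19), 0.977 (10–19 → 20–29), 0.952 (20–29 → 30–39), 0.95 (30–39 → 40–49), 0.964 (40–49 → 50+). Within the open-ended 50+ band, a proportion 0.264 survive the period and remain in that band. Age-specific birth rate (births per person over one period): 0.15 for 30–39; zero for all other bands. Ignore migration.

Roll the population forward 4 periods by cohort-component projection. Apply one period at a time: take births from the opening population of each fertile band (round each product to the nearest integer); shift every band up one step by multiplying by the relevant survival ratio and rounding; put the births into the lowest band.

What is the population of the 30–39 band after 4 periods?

Numbering the groups 1..6 from youngest to oldest:
Period 1.
Births: 4400 × 0.15 = 660
Group 2: 5300 × 0.973 = 5157
Group 3: 3350 × 0.977 = 3273
Group 4: 1950 × 0.952 = 1856
Group 5: 4400 × 0.95 = 4180
Group 6: 4900 × 0.964 + 2550 × 0.264 = 4724 + 673 = 5397
Giving 660 / 5157 / 3273 / 1856 / 4180 / 5397.
Period 2.
Births: 1856 × 0.15 = 278
Group 2: 660 × 0.973 = 642
Group 3: 5157 × 0.977 = 5038
Group 4: 3273 × 0.952 = 3116
Group 5: 1856 × 0.95 = 1763
Group 6: 4180 × 0.964 + 5397 × 0.264 = 4030 + 1425 = 5455
Giving 278 / 642 / 5038 / 3116 / 1763 / 5455.
Period 3.
Births: 3116 × 0.15 = 467
Group 2: 278 × 0.973 = 270
Group 3: 642 × 0.977 = 627
Group 4: 5038 × 0.952 = 4796
Group 5: 3116 × 0.95 = 2960
Group 6: 1763 × 0.964 + 5455 × 0.264 = 1700 + 1440 = 3140
Giving 467 / 270 / 627 / 4796 / 2960 / 3140.
Period 4.
Births: 4796 × 0.15 = 719
Group 2: 467 × 0.973 = 454
Group 3: 270 × 0.977 = 264
Group 4: 627 × 0.952 = 597
Group 5: 4796 × 0.95 = 4556
Group 6: 2960 × 0.964 + 3140 × 0.264 = 2853 + 829 = 3682
Giving 719 / 454 / 264 / 597 / 4556 / 3682.

597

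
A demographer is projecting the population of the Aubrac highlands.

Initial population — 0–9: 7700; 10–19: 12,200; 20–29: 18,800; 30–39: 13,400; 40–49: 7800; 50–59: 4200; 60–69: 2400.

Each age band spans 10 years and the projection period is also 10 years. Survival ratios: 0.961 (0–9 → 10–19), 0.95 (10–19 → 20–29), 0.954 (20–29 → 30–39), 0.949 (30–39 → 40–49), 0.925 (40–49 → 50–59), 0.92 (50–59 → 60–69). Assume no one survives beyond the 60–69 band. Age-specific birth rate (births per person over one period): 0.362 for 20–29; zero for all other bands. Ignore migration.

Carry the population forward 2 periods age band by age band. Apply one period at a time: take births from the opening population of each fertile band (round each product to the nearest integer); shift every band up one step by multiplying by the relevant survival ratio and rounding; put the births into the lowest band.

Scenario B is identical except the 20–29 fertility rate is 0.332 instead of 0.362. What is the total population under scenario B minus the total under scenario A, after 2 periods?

-890

Period 1.
Births: 18800 * 0.362 = 6806
10–19: 7700 * 0.961 = 7400
20–29: 12200 * 0.95 = 11590
30–39: 18800 * 0.954 = 17935
40–49: 13400 * 0.949 = 12717
50–59: 7800 * 0.925 = 7215
60–69: 4200 * 0.92 = 3864
End of period: [6806, 7400, 11590, 17935, 12717, 7215, 3864]
Period 2.
Births: 11590 * 0.362 = 4196
10–19: 6806 * 0.961 = 6541
20–29: 7400 * 0.95 = 7030
30–39: 11590 * 0.954 = 11057
40–49: 17935 * 0.949 = 17020
50–59: 12717 * 0.925 = 11763
60–69: 7215 * 0.92 = 6638
End of period: [4196, 6541, 7030, 11057, 17020, 11763, 6638]
Scenario A total after 2 periods: 64245
Scenario B projection —
Period 1.
Births: 18800 * 0.332 = 6242
10–19: 7700 * 0.961 = 7400
20–29: 12200 * 0.95 = 11590
30–39: 18800 * 0.954 = 17935
40–49: 13400 * 0.949 = 12717
50–59: 7800 * 0.925 = 7215
60–69: 4200 * 0.92 = 3864
End of period: [6242, 7400, 11590, 17935, 12717, 7215, 3864]
Period 2.
Births: 11590 * 0.332 = 3848
10–19: 6242 * 0.961 = 5999
20–29: 7400 * 0.95 = 7030
30–39: 11590 * 0.954 = 11057
40–49: 17935 * 0.949 = 17020
50–59: 12717 * 0.925 = 11763
60–69: 7215 * 0.92 = 6638
End of period: [3848, 5999, 7030, 11057, 17020, 11763, 6638]
Scenario B total after 2 periods: 63355
Difference B − A = 63355 − 64245 = -890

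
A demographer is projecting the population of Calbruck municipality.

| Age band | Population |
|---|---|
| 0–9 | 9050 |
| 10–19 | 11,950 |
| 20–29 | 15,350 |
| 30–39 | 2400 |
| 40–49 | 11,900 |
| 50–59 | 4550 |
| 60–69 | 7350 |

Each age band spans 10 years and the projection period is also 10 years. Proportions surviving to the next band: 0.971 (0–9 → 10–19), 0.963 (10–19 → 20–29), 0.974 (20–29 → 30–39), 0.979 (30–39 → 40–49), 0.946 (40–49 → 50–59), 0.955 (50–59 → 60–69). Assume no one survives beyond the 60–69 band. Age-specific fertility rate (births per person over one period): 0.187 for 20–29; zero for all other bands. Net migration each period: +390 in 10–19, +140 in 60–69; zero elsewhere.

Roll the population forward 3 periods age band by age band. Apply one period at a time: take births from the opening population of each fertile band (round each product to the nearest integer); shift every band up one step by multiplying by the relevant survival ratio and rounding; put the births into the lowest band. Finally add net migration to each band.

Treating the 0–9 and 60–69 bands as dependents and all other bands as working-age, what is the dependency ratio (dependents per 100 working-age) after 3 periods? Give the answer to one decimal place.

10.0

Period 1:
Births: 15350 × 0.187 = 2870
10–19: 9050 × 0.971 = 8788
20–29: 11950 × 0.963 = 11508
30–39: 15350 × 0.974 = 14951
40–49: 2400 × 0.979 = 2350
50–59: 11900 × 0.946 = 11257
60–69: 4550 × 0.955 = 4345
Net migration: 10–19 + 390 → 9178; 60–69 + 140 → 4485
→ [2870, 9178, 11508, 14951, 2350, 11257, 4485]
Period 2:
Births: 11508 × 0.187 = 2152
10–19: 2870 × 0.971 = 2787
20–29: 9178 × 0.963 = 8838
30–39: 11508 × 0.974 = 11209
40–49: 14951 × 0.979 = 14637
50–59: 2350 × 0.946 = 2223
60–69: 11257 × 0.955 = 10750
Net migration: 10–19 + 390 → 3177; 60–69 + 140 → 10890
→ [2152, 3177, 8838, 11209, 14637, 2223, 10890]
Period 3:
Births: 8838 × 0.187 = 1653
10–19: 2152 × 0.971 = 2090
20–29: 3177 × 0.963 = 3059
30–39: 8838 × 0.974 = 8608
40–49: 11209 × 0.979 = 10974
50–59: 14637 × 0.946 = 13847
60–69: 2223 × 0.955 = 2123
Net migration: 10–19 + 390 → 2480; 60–69 + 140 → 2263
→ [1653, 2480, 3059, 8608, 10974, 13847, 2263]
Dependents (band 0–9 + band 60–69) = 1653 + 2263 = 3916; working-age = 38968; ratio = 3916/38968 × 100 = 10.0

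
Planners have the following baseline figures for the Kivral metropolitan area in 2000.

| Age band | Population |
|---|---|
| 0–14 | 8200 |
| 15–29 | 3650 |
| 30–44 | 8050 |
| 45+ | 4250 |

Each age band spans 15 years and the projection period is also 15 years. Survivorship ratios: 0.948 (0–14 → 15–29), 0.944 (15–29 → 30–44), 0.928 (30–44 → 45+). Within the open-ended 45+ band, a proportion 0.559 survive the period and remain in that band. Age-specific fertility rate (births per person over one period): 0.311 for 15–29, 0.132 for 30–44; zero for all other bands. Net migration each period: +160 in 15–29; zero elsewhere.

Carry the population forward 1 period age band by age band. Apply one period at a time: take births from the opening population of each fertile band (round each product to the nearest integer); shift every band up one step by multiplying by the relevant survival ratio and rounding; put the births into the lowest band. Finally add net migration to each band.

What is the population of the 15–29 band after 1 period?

7934

After projecting period 1:
Births: 3650 × 0.311 = 1135, 8050 × 0.132 = 1063 → total 2198
15–29: 8200 × 0.948 = 7774
30–44: 3650 × 0.944 = 3446
45+: 8050 × 0.928 + 4250 × 0.559 = 7470 + 2376 = 9846
Net migration: 15–29 + 160 → 7934
→ [2198, 7934, 3446, 9846]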